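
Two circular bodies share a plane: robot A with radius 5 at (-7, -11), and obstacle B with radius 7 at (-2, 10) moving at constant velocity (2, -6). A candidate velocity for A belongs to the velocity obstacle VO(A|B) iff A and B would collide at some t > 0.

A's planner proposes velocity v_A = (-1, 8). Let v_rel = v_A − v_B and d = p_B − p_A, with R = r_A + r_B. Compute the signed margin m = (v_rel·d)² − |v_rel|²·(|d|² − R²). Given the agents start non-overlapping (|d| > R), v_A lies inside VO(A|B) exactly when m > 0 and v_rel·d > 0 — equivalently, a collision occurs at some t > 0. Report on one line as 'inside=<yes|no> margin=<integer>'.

d = (5, 21),  |d|² = 466;  R = 5+7 = 12,  c = 466−12² = 322
v_rel = (-3, 14),  |v_rel|² = 205;  v_rel·d = (-3)·(5) + (14)·(21) = 279
205·t² − 558·t + 322 = 0  ⇒  m = 279² − 205·322 = 11831
m = 11831 > 0,  v_rel·d = 279 > 0  ⇒  inside

inside=yes margin=11831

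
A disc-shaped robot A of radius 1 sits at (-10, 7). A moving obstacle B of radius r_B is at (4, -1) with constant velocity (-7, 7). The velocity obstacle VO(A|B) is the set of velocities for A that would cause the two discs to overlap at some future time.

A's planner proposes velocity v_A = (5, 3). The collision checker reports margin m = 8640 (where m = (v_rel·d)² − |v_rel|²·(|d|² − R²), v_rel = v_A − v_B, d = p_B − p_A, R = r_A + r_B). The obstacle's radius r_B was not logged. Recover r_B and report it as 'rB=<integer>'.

m = 8640
d = (14, -8);  v_rel = (12, -4),  |v_rel|² = 160
v_rel×d = (12)·(-8) − (-4)·(14) = -40
since m = R²·160 − (-40)²:  R² = (1600 + 8640) / 160 = 64
R = √64 = 8  ⇒  r_B = 8 − 1 = 7

rB=7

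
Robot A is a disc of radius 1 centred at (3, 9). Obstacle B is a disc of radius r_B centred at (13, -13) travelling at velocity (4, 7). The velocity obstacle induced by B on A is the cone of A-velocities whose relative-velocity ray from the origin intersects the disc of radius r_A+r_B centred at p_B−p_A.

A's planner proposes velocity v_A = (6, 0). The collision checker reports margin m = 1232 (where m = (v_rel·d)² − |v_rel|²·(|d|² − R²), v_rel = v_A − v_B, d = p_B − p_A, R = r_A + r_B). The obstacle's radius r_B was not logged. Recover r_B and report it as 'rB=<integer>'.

m = 1232
d = (10, -22);  v_rel = (2, -7),  |v_rel|² = 53
v_rel×d = (2)·(-22) − (-7)·(10) = 26
since m = R²·53 − 26²:  R² = (676 + 1232) / 53 = 36
R = √36 = 6  ⇒  r_B = 6 − 1 = 5

rB=5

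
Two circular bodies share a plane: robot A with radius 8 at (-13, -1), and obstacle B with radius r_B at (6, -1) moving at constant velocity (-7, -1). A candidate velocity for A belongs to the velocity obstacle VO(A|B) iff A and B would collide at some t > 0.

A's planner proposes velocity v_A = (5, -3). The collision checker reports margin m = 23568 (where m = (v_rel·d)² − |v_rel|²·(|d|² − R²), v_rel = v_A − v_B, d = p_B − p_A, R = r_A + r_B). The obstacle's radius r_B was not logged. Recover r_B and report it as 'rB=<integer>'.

m = 23568
d = (19, 0);  v_rel = (12, -2),  |v_rel|² = 148
v_rel×d = (12)·(0) − (-2)·(19) = 38
since m = R²·148 − 38²:  R² = (1444 + 23568) / 148 = 169
R = √169 = 13  ⇒  r_B = 13 − 8 = 5

rB=5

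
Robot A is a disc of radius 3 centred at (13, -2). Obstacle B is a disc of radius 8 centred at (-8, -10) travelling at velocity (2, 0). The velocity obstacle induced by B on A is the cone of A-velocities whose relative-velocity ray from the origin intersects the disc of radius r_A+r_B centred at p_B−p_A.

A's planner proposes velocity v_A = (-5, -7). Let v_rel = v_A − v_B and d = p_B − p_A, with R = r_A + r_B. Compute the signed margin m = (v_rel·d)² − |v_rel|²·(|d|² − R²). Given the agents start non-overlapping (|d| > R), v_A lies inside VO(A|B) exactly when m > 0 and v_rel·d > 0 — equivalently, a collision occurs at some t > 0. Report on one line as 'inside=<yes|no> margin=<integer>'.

d = (-21, -8),  |d|² = 505;  R = 3+8 = 11,  c = 505−11² = 384
v_rel = (-7, -7),  |v_rel|² = 98;  v_rel·d = (-7)·(-21) + (-7)·(-8) = 203
98·t² − 406·t + 384 = 0  ⇒  m = 203² − 98·384 = 3577
m = 3577 > 0,  v_rel·d = 203 > 0  ⇒  inside

inside=yes margin=3577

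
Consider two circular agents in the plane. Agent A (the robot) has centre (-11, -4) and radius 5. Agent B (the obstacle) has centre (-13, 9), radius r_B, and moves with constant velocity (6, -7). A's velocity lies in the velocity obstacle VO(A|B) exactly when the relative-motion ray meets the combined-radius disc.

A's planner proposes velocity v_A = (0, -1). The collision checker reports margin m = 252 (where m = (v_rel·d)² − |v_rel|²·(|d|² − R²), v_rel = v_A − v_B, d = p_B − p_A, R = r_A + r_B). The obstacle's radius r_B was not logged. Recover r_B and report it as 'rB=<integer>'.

m = 252
d = (-2, 13);  v_rel = (-6, 6),  |v_rel|² = 72
v_rel×d = (-6)·(13) − (6)·(-2) = -66
since m = R²·72 − (-66)²:  R² = (4356 + 252) / 72 = 64
R = √64 = 8  ⇒  r_B = 8 − 5 = 3

rB=3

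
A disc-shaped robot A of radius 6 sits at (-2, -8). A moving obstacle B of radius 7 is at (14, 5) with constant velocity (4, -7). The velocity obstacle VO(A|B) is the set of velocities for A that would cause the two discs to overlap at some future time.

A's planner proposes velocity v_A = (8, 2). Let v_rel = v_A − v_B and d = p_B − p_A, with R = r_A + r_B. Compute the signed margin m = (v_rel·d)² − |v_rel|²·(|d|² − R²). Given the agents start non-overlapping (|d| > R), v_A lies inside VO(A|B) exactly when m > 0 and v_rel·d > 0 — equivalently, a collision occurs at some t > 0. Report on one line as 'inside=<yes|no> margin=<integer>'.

d = (16, 13),  |d|² = 425;  R = 6+7 = 13,  c = 425−13² = 256
v_rel = (4, 9),  |v_rel|² = 97;  v_rel·d = (4)·(16) + (9)·(13) = 181
97·t² − 362·t + 256 = 0  ⇒  m = 181² − 97·256 = 7929
m = 7929 > 0,  v_rel·d = 181 > 0  ⇒  inside

inside=yes margin=7929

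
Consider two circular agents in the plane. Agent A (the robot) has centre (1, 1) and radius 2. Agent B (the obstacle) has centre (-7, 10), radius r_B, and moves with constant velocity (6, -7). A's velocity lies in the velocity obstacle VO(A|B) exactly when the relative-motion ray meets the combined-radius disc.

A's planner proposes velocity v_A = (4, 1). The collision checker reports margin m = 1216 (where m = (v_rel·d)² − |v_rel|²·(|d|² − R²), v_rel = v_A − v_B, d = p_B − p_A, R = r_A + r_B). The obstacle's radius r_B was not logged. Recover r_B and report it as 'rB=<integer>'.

m = 1216
d = (-8, 9);  v_rel = (-2, 8),  |v_rel|² = 68
v_rel×d = (-2)·(9) − (8)·(-8) = 46
since m = R²·68 − 46²:  R² = (2116 + 1216) / 68 = 49
R = √49 = 7  ⇒  r_B = 7 − 2 = 5

rB=5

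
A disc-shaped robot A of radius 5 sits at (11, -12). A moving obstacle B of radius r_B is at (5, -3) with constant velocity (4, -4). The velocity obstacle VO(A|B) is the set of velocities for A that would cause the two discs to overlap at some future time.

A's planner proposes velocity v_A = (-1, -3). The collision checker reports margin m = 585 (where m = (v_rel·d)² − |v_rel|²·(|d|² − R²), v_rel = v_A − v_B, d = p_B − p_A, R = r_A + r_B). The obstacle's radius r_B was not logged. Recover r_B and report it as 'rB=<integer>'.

m = 585
d = (-6, 9);  v_rel = (-5, 1),  |v_rel|² = 26
v_rel×d = (-5)·(9) − (1)·(-6) = -39
since m = R²·26 − (-39)²:  R² = (1521 + 585) / 26 = 81
R = √81 = 9  ⇒  r_B = 9 − 5 = 4

rB=4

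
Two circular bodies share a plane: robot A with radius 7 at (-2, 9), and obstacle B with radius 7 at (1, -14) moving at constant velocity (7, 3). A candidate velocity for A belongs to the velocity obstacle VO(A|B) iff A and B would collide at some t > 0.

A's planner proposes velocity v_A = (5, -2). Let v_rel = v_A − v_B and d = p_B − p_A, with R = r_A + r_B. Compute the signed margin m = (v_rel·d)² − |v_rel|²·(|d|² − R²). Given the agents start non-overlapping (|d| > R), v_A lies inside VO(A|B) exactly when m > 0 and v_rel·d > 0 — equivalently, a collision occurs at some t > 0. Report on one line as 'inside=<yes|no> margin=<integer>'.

d = (3, -23),  |d|² = 538;  R = 7+7 = 14,  c = 538−14² = 342
v_rel = (-2, -5),  |v_rel|² = 29;  v_rel·d = (-2)·(3) + (-5)·(-23) = 109
29·t² − 218·t + 342 = 0  ⇒  m = 109² − 29·342 = 1963
m = 1963 > 0,  v_rel·d = 109 > 0  ⇒  inside

inside=yes margin=1963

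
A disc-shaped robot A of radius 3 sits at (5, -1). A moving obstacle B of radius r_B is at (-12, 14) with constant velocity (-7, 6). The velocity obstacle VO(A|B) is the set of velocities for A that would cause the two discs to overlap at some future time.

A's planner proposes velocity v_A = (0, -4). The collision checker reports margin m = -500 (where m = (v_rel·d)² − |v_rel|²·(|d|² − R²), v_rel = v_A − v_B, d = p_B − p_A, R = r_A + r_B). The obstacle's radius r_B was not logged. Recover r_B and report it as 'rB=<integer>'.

m = -500
d = (-17, 15);  v_rel = (7, -10),  |v_rel|² = 149
v_rel×d = (7)·(15) − (-10)·(-17) = -65
since m = R²·149 − (-65)²:  R² = (4225 + -500) / 149 = 25
R = √25 = 5  ⇒  r_B = 5 − 3 = 2

rB=2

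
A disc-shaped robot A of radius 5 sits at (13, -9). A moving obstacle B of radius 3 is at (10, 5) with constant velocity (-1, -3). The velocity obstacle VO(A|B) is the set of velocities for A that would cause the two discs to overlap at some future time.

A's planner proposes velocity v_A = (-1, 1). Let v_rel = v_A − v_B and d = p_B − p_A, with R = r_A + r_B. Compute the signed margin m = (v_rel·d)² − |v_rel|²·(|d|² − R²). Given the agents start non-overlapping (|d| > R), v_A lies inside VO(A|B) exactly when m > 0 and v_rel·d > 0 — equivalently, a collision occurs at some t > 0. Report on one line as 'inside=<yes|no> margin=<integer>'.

d = (-3, 14),  |d|² = 205;  R = 5+3 = 8,  c = 205−8² = 141
v_rel = (0, 4),  |v_rel|² = 16;  v_rel·d = (0)·(-3) + (4)·(14) = 56
16·t² − 112·t + 141 = 0  ⇒  m = 56² − 16·141 = 880
m = 880 > 0,  v_rel·d = 56 > 0  ⇒  inside

inside=yes margin=880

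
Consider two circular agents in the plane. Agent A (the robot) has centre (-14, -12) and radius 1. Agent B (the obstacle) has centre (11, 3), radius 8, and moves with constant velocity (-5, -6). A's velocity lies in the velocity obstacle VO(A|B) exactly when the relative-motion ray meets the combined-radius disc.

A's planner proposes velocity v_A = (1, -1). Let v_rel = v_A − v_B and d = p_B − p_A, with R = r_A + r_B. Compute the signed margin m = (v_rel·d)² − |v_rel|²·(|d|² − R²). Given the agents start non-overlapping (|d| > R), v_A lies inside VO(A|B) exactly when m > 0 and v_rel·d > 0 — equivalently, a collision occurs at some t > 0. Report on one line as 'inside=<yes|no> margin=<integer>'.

d = (25, 15),  |d|² = 850;  R = 1+8 = 9,  c = 850−9² = 769
v_rel = (6, 5),  |v_rel|² = 61;  v_rel·d = (6)·(25) + (5)·(15) = 225
61·t² − 450·t + 769 = 0  ⇒  m = 225² − 61·769 = 3716
m = 3716 > 0,  v_rel·d = 225 > 0  ⇒  inside

inside=yes margin=3716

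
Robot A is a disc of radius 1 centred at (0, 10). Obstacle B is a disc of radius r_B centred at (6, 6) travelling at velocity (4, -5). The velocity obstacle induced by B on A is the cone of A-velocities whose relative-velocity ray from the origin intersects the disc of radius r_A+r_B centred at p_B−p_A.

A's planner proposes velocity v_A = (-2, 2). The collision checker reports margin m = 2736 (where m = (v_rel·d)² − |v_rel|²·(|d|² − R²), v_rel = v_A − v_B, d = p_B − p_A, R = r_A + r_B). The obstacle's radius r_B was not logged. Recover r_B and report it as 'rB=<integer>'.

m = 2736
d = (6, -4);  v_rel = (-6, 7),  |v_rel|² = 85
v_rel×d = (-6)·(-4) − (7)·(6) = -18
since m = R²·85 − (-18)²:  R² = (324 + 2736) / 85 = 36
R = √36 = 6  ⇒  r_B = 6 − 1 = 5

rB=5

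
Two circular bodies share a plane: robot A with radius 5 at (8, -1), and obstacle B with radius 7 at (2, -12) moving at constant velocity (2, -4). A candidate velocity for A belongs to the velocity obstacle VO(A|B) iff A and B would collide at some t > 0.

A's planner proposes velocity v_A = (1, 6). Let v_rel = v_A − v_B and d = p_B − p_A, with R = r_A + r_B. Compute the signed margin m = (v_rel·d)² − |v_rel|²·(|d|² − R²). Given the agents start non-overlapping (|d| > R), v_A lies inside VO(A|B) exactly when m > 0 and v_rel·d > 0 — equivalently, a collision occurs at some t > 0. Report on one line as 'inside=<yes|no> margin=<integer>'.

d = (-6, -11),  |d|² = 157;  R = 5+7 = 12,  c = 157−12² = 13
v_rel = (-1, 10),  |v_rel|² = 101;  v_rel·d = (-1)·(-6) + (10)·(-11) = -104
101·t² + 208·t + 13 = 0  ⇒  m = (-104)² − 101·13 = 9503
m = 9503 > 0,  v_rel·d = -104 < 0  ⇒  outside

inside=no margin=9503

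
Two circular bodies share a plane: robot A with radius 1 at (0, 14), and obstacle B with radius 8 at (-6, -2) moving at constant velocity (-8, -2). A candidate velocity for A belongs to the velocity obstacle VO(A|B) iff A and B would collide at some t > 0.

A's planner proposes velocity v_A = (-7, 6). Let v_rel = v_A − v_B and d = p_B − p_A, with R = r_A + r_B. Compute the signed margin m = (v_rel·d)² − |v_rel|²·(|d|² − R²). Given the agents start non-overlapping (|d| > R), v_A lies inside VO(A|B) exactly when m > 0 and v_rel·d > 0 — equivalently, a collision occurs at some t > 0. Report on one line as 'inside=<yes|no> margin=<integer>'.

d = (-6, -16),  |d|² = 292;  R = 1+8 = 9,  c = 292−9² = 211
v_rel = (1, 8),  |v_rel|² = 65;  v_rel·d = (1)·(-6) + (8)·(-16) = -134
65·t² + 268·t + 211 = 0  ⇒  m = (-134)² − 65·211 = 4241
m = 4241 > 0,  v_rel·d = -134 < 0  ⇒  outside

inside=no margin=4241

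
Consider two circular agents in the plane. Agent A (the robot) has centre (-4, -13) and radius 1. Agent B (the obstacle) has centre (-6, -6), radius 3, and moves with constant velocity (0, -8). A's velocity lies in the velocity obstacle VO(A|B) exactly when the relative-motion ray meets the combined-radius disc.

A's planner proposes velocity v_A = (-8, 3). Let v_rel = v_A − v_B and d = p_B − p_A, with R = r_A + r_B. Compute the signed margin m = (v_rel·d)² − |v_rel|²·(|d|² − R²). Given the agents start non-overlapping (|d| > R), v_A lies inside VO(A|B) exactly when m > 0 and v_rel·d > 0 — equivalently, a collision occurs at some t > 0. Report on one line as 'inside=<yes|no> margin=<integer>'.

d = (-2, 7),  |d|² = 53;  R = 1+3 = 4,  c = 53−4² = 37
v_rel = (-8, 11),  |v_rel|² = 185;  v_rel·d = (-8)·(-2) + (11)·(7) = 93
185·t² − 186·t + 37 = 0  ⇒  m = 93² − 185·37 = 1804
m = 1804 > 0,  v_rel·d = 93 > 0  ⇒  inside

inside=yes margin=1804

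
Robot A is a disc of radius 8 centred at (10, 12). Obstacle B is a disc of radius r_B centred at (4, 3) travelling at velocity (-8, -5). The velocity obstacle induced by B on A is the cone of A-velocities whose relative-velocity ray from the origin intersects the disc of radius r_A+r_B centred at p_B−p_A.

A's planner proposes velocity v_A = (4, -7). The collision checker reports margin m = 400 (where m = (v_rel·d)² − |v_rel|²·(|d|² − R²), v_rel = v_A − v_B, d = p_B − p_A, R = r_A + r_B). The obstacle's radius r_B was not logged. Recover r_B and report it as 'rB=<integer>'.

m = 400
d = (-6, -9);  v_rel = (12, -2),  |v_rel|² = 148
v_rel×d = (12)·(-9) − (-2)·(-6) = -120
since m = R²·148 − (-120)²:  R² = (14400 + 400) / 148 = 100
R = √100 = 10  ⇒  r_B = 10 − 8 = 2

rB=2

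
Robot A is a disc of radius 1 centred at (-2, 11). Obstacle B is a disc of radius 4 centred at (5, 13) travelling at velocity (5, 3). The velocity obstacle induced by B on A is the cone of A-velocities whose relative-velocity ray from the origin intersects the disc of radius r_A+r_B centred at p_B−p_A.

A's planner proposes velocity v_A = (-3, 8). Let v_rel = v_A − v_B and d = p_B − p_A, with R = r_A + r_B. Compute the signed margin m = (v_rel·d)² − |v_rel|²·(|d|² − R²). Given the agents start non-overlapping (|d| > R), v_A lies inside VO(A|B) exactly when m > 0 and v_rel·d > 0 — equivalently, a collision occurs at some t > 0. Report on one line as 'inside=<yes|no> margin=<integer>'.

d = (7, 2),  |d|² = 53;  R = 1+4 = 5,  c = 53−5² = 28
v_rel = (-8, 5),  |v_rel|² = 89;  v_rel·d = (-8)·(7) + (5)·(2) = -46
89·t² + 92·t + 28 = 0  ⇒  m = (-46)² − 89·28 = -376
m = -376 < 0,  v_rel·d = -46 < 0  ⇒  outside

inside=no margin=-376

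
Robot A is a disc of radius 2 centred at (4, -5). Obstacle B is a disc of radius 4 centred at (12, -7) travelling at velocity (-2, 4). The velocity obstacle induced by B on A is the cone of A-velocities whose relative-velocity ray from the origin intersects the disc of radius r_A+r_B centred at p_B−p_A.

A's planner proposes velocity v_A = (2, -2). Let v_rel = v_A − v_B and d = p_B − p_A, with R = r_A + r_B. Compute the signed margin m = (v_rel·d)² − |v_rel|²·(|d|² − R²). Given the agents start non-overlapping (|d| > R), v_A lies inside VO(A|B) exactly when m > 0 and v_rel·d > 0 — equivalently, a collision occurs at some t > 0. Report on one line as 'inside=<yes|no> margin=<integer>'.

d = (8, -2),  |d|² = 68;  R = 2+4 = 6,  c = 68−6² = 32
v_rel = (4, -6),  |v_rel|² = 52;  v_rel·d = (4)·(8) + (-6)·(-2) = 44
52·t² − 88·t + 32 = 0  ⇒  m = 44² − 52·32 = 272
m = 272 > 0,  v_rel·d = 44 > 0  ⇒  inside

inside=yes margin=272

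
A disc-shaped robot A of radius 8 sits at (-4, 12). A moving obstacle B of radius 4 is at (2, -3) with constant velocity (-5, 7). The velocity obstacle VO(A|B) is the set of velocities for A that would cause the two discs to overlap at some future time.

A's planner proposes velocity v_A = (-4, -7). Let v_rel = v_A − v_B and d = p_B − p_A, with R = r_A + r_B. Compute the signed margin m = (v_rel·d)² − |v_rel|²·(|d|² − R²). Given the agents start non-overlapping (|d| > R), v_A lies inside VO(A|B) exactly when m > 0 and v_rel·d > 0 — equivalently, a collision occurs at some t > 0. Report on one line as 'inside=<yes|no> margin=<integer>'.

d = (6, -15),  |d|² = 261;  R = 8+4 = 12,  c = 261−12² = 117
v_rel = (1, -14),  |v_rel|² = 197;  v_rel·d = (1)·(6) + (-14)·(-15) = 216
197·t² − 432·t + 117 = 0  ⇒  m = 216² − 197·117 = 23607
m = 23607 > 0,  v_rel·d = 216 > 0  ⇒  inside

inside=yes margin=23607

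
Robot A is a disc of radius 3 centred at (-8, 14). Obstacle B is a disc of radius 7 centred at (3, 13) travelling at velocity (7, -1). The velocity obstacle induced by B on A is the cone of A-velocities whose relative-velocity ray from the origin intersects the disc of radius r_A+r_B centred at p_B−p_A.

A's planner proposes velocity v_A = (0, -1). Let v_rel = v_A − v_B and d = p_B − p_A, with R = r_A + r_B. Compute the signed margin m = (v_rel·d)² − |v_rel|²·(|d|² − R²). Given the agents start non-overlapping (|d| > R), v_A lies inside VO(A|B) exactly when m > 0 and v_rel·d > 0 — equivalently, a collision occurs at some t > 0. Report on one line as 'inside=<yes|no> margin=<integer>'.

d = (11, -1),  |d|² = 122;  R = 3+7 = 10,  c = 122−10² = 22
v_rel = (-7, 0),  |v_rel|² = 49;  v_rel·d = (-7)·(11) + (0)·(-1) = -77
49·t² + 154·t + 22 = 0  ⇒  m = (-77)² − 49·22 = 4851
m = 4851 > 0,  v_rel·d = -77 < 0  ⇒  outside

inside=no margin=4851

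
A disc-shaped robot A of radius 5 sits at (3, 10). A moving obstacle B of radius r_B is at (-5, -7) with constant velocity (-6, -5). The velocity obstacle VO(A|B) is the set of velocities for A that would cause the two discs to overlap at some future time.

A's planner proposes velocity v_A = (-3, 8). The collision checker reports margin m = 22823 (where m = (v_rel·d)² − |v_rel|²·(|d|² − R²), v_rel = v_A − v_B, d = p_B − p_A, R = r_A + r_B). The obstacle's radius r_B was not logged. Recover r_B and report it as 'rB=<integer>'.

m = 22823
d = (-8, -17);  v_rel = (3, 13),  |v_rel|² = 178
v_rel×d = (3)·(-17) − (13)·(-8) = 53
since m = R²·178 − 53²:  R² = (2809 + 22823) / 178 = 144
R = √144 = 12  ⇒  r_B = 12 − 5 = 7

rB=7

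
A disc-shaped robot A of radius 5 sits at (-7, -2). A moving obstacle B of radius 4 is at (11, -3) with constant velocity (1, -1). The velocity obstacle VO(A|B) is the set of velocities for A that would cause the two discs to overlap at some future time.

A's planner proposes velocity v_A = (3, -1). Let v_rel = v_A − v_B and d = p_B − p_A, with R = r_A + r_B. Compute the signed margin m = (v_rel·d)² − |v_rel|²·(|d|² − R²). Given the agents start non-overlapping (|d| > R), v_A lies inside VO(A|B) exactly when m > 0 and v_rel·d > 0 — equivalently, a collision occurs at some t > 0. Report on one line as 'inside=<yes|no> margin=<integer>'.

d = (18, -1),  |d|² = 325;  R = 5+4 = 9,  c = 325−9² = 244
v_rel = (2, 0),  |v_rel|² = 4;  v_rel·d = (2)·(18) + (0)·(-1) = 36
4·t² − 72·t + 244 = 0  ⇒  m = 36² − 4·244 = 320
m = 320 > 0,  v_rel·d = 36 > 0  ⇒  inside

inside=yes margin=320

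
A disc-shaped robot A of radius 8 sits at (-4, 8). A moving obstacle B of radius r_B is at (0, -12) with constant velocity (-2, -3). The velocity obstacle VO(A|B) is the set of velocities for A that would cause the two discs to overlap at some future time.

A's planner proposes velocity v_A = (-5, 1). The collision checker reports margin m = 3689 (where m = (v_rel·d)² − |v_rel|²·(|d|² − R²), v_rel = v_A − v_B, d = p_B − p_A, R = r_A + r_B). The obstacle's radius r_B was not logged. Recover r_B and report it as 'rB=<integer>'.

m = 3689
d = (4, -20);  v_rel = (-3, 4),  |v_rel|² = 25
v_rel×d = (-3)·(-20) − (4)·(4) = 44
since m = R²·25 − 44²:  R² = (1936 + 3689) / 25 = 225
R = √225 = 15  ⇒  r_B = 15 − 8 = 7

rB=7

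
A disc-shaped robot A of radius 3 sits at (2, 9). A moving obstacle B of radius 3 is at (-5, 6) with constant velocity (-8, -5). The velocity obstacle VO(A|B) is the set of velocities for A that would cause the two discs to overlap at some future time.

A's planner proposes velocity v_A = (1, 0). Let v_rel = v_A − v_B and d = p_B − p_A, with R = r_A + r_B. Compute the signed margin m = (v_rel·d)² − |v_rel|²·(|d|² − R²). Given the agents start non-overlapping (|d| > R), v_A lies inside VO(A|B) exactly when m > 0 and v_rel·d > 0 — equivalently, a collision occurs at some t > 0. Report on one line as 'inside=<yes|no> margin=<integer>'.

d = (-7, -3),  |d|² = 58;  R = 3+3 = 6,  c = 58−6² = 22
v_rel = (9, 5),  |v_rel|² = 106;  v_rel·d = (9)·(-7) + (5)·(-3) = -78
106·t² + 156·t + 22 = 0  ⇒  m = (-78)² − 106·22 = 3752
m = 3752 > 0,  v_rel·d = -78 < 0  ⇒  outside

inside=no margin=3752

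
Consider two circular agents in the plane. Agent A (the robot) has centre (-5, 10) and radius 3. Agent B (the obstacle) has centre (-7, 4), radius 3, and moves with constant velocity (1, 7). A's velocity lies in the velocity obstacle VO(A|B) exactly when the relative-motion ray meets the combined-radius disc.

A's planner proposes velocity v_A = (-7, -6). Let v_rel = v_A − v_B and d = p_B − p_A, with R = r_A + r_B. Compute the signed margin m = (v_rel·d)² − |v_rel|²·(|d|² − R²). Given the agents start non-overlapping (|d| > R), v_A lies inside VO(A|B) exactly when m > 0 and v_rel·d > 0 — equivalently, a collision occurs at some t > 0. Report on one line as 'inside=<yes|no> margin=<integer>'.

d = (-2, -6),  |d|² = 40;  R = 3+3 = 6,  c = 40−6² = 4
v_rel = (-8, -13),  |v_rel|² = 233;  v_rel·d = (-8)·(-2) + (-13)·(-6) = 94
233·t² − 188·t + 4 = 0  ⇒  m = 94² − 233·4 = 7904
m = 7904 > 0,  v_rel·d = 94 > 0  ⇒  inside

inside=yes margin=7904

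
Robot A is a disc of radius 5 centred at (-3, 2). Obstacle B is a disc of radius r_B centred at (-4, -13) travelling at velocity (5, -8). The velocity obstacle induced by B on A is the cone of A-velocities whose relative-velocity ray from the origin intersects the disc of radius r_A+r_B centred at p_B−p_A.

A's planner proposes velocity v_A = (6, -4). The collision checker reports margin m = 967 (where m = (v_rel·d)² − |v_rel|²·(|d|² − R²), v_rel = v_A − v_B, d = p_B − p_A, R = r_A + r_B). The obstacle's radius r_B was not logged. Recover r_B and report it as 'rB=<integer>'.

m = 967
d = (-1, -15);  v_rel = (1, 4),  |v_rel|² = 17
v_rel×d = (1)·(-15) − (4)·(-1) = -11
since m = R²·17 − (-11)²:  R² = (121 + 967) / 17 = 64
R = √64 = 8  ⇒  r_B = 8 − 5 = 3

rB=3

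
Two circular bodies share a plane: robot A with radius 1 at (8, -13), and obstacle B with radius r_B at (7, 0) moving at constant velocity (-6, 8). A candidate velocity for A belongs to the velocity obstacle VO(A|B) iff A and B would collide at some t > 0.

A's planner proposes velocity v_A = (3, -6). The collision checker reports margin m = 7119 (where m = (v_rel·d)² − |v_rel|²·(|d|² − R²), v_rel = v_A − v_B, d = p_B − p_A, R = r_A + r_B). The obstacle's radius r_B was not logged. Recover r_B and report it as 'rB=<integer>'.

m = 7119
d = (-1, 13);  v_rel = (9, -14),  |v_rel|² = 277
v_rel×d = (9)·(13) − (-14)·(-1) = 103
since m = R²·277 − 103²:  R² = (10609 + 7119) / 277 = 64
R = √64 = 8  ⇒  r_B = 8 − 1 = 7

rB=7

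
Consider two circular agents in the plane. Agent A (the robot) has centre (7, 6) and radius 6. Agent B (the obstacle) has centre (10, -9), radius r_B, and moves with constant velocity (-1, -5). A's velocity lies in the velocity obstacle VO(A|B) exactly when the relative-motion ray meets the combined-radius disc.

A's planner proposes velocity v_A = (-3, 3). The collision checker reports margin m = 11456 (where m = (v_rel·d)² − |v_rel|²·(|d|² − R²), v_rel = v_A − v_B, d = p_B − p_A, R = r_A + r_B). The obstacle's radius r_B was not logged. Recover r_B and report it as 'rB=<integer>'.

m = 11456
d = (3, -15);  v_rel = (-2, 8),  |v_rel|² = 68
v_rel×d = (-2)·(-15) − (8)·(3) = 6
since m = R²·68 − 6²:  R² = (36 + 11456) / 68 = 169
R = √169 = 13  ⇒  r_B = 13 − 6 = 7

rB=7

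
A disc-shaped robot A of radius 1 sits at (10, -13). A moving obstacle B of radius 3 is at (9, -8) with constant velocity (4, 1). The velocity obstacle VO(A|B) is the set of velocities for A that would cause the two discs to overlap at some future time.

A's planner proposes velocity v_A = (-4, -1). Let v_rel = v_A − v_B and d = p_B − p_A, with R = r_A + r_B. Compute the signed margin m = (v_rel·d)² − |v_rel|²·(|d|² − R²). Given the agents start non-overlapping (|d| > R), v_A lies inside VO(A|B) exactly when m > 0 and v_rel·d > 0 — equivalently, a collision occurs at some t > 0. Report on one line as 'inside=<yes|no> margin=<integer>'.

d = (-1, 5),  |d|² = 26;  R = 1+3 = 4,  c = 26−4² = 10
v_rel = (-8, -2),  |v_rel|² = 68;  v_rel·d = (-8)·(-1) + (-2)·(5) = -2
68·t² + 4·t + 10 = 0  ⇒  m = (-2)² − 68·10 = -676
m = -676 < 0,  v_rel·d = -2 < 0  ⇒  outside

inside=no margin=-676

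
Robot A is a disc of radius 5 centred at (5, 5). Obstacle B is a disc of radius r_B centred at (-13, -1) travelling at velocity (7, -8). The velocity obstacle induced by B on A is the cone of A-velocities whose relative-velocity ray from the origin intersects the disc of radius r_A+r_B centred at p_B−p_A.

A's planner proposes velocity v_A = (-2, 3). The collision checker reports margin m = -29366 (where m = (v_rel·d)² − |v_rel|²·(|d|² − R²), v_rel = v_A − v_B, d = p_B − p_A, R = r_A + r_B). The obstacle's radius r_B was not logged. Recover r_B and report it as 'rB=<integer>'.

m = -29366
d = (-18, -6);  v_rel = (-9, 11),  |v_rel|² = 202
v_rel×d = (-9)·(-6) − (11)·(-18) = 252
since m = R²·202 − 252²:  R² = (63504 + -29366) / 202 = 169
R = √169 = 13  ⇒  r_B = 13 − 5 = 8

rB=8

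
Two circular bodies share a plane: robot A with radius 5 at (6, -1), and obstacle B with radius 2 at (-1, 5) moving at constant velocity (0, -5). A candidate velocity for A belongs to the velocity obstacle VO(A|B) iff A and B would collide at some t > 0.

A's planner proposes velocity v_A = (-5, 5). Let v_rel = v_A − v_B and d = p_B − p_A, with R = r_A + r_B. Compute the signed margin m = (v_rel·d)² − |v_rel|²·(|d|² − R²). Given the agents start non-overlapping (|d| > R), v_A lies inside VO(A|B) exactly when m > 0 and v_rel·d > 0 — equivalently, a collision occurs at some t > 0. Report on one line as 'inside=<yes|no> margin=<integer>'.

d = (-7, 6),  |d|² = 85;  R = 5+2 = 7,  c = 85−7² = 36
v_rel = (-5, 10),  |v_rel|² = 125;  v_rel·d = (-5)·(-7) + (10)·(6) = 95
125·t² − 190·t + 36 = 0  ⇒  m = 95² − 125·36 = 4525
m = 4525 > 0,  v_rel·d = 95 > 0  ⇒  inside

inside=yes margin=4525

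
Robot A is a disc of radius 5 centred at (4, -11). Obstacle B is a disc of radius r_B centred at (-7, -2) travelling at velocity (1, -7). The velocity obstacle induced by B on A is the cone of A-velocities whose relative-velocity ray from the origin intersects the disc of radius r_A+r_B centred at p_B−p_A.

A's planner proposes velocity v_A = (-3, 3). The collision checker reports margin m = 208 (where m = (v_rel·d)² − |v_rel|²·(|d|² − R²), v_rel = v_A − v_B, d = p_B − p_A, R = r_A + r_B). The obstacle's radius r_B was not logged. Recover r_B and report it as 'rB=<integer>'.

m = 208
d = (-11, 9);  v_rel = (-4, 10),  |v_rel|² = 116
v_rel×d = (-4)·(9) − (10)·(-11) = 74
since m = R²·116 − 74²:  R² = (5476 + 208) / 116 = 49
R = √49 = 7  ⇒  r_B = 7 − 5 = 2

rB=2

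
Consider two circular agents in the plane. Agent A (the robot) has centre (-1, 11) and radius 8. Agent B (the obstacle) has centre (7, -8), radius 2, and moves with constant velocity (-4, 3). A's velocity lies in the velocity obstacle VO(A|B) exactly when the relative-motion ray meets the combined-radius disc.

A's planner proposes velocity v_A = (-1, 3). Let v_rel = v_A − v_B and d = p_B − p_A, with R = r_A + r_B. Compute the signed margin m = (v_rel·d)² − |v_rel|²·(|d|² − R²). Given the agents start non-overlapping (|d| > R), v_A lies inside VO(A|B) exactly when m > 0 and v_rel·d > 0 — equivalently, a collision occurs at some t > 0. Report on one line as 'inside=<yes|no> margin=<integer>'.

d = (8, -19),  |d|² = 425;  R = 8+2 = 10,  c = 425−10² = 325
v_rel = (3, 0),  |v_rel|² = 9;  v_rel·d = (3)·(8) + (0)·(-19) = 24
9·t² − 48·t + 325 = 0  ⇒  m = 24² − 9·325 = -2349
m = -2349 < 0,  v_rel·d = 24 > 0  ⇒  outside

inside=no margin=-2349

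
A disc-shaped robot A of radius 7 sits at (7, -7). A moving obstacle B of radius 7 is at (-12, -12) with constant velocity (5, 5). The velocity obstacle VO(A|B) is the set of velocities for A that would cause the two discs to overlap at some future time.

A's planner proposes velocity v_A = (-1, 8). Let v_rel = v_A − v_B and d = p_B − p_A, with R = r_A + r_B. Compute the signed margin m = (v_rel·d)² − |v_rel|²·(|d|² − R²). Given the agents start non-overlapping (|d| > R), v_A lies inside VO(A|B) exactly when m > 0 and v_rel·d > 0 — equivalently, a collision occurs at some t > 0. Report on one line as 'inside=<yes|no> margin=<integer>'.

d = (-19, -5),  |d|² = 386;  R = 7+7 = 14,  c = 386−14² = 190
v_rel = (-6, 3),  |v_rel|² = 45;  v_rel·d = (-6)·(-19) + (3)·(-5) = 99
45·t² − 198·t + 190 = 0  ⇒  m = 99² − 45·190 = 1251
m = 1251 > 0,  v_rel·d = 99 > 0  ⇒  inside

inside=yes margin=1251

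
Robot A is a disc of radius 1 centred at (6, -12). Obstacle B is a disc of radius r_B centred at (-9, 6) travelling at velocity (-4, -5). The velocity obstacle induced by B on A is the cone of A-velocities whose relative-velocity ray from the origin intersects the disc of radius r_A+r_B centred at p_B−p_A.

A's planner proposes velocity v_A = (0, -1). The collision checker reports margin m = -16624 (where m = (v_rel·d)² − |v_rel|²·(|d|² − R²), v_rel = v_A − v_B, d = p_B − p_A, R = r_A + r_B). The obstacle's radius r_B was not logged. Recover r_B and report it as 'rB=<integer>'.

m = -16624
d = (-15, 18);  v_rel = (4, 4),  |v_rel|² = 32
v_rel×d = (4)·(18) − (4)·(-15) = 132
since m = R²·32 − 132²:  R² = (17424 + -16624) / 32 = 25
R = √25 = 5  ⇒  r_B = 5 − 1 = 4

rB=4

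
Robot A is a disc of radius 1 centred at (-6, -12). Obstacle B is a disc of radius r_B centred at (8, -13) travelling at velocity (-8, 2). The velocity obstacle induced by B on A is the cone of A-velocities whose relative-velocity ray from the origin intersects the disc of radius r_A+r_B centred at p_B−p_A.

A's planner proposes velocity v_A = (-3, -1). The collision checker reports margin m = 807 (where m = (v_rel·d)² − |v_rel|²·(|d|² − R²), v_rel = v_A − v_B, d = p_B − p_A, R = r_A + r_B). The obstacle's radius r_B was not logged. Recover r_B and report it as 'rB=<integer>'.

m = 807
d = (14, -1);  v_rel = (5, -3),  |v_rel|² = 34
v_rel×d = (5)·(-1) − (-3)·(14) = 37
since m = R²·34 − 37²:  R² = (1369 + 807) / 34 = 64
R = √64 = 8  ⇒  r_B = 8 − 1 = 7

rB=7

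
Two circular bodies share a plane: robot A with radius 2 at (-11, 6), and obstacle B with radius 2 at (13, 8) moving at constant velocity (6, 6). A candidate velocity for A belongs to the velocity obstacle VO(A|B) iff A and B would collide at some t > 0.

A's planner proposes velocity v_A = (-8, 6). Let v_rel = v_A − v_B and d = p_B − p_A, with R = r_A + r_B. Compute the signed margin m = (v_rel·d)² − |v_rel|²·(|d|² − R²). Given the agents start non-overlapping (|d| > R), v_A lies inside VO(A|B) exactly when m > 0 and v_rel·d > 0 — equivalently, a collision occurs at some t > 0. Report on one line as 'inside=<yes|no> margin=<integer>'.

d = (24, 2),  |d|² = 580;  R = 2+2 = 4,  c = 580−4² = 564
v_rel = (-14, 0),  |v_rel|² = 196;  v_rel·d = (-14)·(24) + (0)·(2) = -336
196·t² + 672·t + 564 = 0  ⇒  m = (-336)² − 196·564 = 2352
m = 2352 > 0,  v_rel·d = -336 < 0  ⇒  outside

inside=no margin=2352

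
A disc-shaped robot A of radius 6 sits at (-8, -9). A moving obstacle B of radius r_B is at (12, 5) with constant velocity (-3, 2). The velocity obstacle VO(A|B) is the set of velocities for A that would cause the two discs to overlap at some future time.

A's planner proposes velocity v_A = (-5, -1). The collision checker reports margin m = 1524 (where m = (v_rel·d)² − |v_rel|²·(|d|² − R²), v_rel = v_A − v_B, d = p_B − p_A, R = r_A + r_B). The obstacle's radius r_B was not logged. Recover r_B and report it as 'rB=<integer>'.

m = 1524
d = (20, 14);  v_rel = (-2, -3),  |v_rel|² = 13
v_rel×d = (-2)·(14) − (-3)·(20) = 32
since m = R²·13 − 32²:  R² = (1024 + 1524) / 13 = 196
R = √196 = 14  ⇒  r_B = 14 − 6 = 8

rB=8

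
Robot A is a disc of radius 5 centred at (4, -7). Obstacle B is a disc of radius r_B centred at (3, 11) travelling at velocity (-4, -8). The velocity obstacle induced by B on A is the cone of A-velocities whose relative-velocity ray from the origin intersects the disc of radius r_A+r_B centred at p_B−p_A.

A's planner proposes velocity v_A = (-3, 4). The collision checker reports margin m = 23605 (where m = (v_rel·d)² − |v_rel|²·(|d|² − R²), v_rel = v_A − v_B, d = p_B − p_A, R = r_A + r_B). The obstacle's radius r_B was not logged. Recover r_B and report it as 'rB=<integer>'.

m = 23605
d = (-1, 18);  v_rel = (1, 12),  |v_rel|² = 145
v_rel×d = (1)·(18) − (12)·(-1) = 30
since m = R²·145 − 30²:  R² = (900 + 23605) / 145 = 169
R = √169 = 13  ⇒  r_B = 13 − 5 = 8

rB=8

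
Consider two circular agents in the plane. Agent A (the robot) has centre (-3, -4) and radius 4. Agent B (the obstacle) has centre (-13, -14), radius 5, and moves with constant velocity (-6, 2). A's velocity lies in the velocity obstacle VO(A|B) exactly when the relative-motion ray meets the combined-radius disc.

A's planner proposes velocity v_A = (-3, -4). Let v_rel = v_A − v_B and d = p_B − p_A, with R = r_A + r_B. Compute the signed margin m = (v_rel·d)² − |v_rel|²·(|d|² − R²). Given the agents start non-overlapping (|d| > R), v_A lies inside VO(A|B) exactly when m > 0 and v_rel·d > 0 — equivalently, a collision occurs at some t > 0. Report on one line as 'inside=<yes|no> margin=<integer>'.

d = (-10, -10),  |d|² = 200;  R = 4+5 = 9,  c = 200−9² = 119
v_rel = (3, -6),  |v_rel|² = 45;  v_rel·d = (3)·(-10) + (-6)·(-10) = 30
45·t² − 60·t + 119 = 0  ⇒  m = 30² − 45·119 = -4455
m = -4455 < 0,  v_rel·d = 30 > 0  ⇒  outside

inside=no margin=-4455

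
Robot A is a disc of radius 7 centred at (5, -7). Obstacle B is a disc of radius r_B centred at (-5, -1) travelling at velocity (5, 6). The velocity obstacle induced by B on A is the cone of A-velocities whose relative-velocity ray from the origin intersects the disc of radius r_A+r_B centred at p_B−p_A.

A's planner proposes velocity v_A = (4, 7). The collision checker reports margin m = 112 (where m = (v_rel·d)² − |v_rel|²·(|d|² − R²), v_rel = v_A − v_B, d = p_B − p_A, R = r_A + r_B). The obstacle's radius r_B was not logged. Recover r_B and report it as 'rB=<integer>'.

m = 112
d = (-10, 6);  v_rel = (-1, 1),  |v_rel|² = 2
v_rel×d = (-1)·(6) − (1)·(-10) = 4
since m = R²·2 − 4²:  R² = (16 + 112) / 2 = 64
R = √64 = 8  ⇒  r_B = 8 − 7 = 1

rB=1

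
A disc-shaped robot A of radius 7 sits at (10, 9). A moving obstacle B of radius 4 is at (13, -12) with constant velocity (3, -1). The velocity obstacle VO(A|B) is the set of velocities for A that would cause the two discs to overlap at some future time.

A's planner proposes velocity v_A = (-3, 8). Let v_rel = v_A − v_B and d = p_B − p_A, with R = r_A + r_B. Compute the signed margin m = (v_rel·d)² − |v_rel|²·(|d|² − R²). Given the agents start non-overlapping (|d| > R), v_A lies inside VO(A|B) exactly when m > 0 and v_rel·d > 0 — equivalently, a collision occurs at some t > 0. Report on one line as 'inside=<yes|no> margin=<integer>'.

d = (3, -21),  |d|² = 450;  R = 7+4 = 11,  c = 450−11² = 329
v_rel = (-6, 9),  |v_rel|² = 117;  v_rel·d = (-6)·(3) + (9)·(-21) = -207
117·t² + 414·t + 329 = 0  ⇒  m = (-207)² − 117·329 = 4356
m = 4356 > 0,  v_rel·d = -207 < 0  ⇒  outside

inside=no margin=4356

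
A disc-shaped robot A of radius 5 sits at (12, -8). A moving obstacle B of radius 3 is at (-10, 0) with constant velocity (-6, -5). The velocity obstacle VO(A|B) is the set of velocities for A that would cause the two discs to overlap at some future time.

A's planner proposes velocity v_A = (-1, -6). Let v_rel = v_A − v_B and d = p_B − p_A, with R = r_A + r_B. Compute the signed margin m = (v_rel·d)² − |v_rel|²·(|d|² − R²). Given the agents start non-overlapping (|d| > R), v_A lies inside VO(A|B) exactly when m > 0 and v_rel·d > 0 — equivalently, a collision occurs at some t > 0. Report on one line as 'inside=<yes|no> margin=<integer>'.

d = (-22, 8),  |d|² = 548;  R = 5+3 = 8,  c = 548−8² = 484
v_rel = (5, -1),  |v_rel|² = 26;  v_rel·d = (5)·(-22) + (-1)·(8) = -118
26·t² + 236·t + 484 = 0  ⇒  m = (-118)² − 26·484 = 1340
m = 1340 > 0,  v_rel·d = -118 < 0  ⇒  outside

inside=no margin=1340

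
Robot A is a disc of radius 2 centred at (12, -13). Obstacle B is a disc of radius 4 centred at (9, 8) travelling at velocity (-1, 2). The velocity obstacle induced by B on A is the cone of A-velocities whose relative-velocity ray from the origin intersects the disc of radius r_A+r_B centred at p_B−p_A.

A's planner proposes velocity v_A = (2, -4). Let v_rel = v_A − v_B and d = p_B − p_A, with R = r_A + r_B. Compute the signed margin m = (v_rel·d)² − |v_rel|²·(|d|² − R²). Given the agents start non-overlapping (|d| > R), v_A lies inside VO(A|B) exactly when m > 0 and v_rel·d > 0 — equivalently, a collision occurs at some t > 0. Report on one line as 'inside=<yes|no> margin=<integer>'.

d = (-3, 21),  |d|² = 450;  R = 2+4 = 6,  c = 450−6² = 414
v_rel = (3, -6),  |v_rel|² = 45;  v_rel·d = (3)·(-3) + (-6)·(21) = -135
45·t² + 270·t + 414 = 0  ⇒  m = (-135)² − 45·414 = -405
m = -405 < 0,  v_rel·d = -135 < 0  ⇒  outside

inside=no margin=-405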